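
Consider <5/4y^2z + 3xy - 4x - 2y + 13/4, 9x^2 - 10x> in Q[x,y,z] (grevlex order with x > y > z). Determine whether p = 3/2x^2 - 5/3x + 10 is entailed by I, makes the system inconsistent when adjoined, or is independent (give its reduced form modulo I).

Adjoining 3/2x^2 - 5/3x + 10 makes the ideal the whole ring: the system is inconsistent.

First compute the reduced Gröbner basis of I by Buchberger's algorithm.
f_1 = 5/4y^2z + 3xy - 4x - 2y + 13/4, LT = y^2z.
f_2 = 9x^2 - 10x, LT = x^2.

S(f_1,f_2): leading monomials are coprime, so the S-polynomial reduces to 0 (Buchberger's first criterion).
Every S-polynomial of the final basis reduces to 0, so we have a Gröbner basis.
Inter-reduce: drop elements whose leading term is divisible by another's, tail-reduce, and make monic.
Reduced Gröbner basis: {y^2z + 12/5xy - 16/5x - 8/5y + 13/5, x^2 - 10/9x}.
Label its elements g_1 = y^2z + 12/5xy - 16/5x - 8/5y + 13/5, g_2 = x^2 - 10/9x.

Reduce p = 3/2x^2 - 5/3x + 10 modulo G:
  leading term x^2: subtract (3/2)·g_2 from 3/2x^2 - 5/3x + 10 → 10
  leading term 1: no divisor's leading term divides it; move 10 to the remainder.
  normal form = 10.
The normal form is nonzero, so p ∉ I. Since p minus its normal form lies in I, I + (p) = I + (r) where r = 10; decide whether this ideal is the whole ring.
Here r = 10 is a nonzero constant, hence a unit: 1 ∈ I + (p), the Gröbner basis of I + (p) is {1}, and the enlarged system has no common solution — adjoining p is inconsistent.

The remainder on division by a Gröbner basis is unique — it is the normal form.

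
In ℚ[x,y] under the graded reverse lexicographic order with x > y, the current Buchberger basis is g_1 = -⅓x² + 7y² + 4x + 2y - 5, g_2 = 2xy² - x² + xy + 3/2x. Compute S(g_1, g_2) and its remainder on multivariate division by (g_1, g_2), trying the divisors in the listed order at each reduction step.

lcm(LM(g_1), LM(g_2)) = x²y².
S = (lcm/LT(g_1))·g_1 − (lcm/LT(g_2))·g_2 = -21y⁴ + ½x³ - ½x²y - 12xy² - 6y³ - ¾x² + 15y².
Reduce S modulo (g_1, g_2) in that order:
  leading term y⁴: no divisor's leading term divides it; move -21y⁴ to the remainder.
  leading term x³: subtract (-3/2x)·g_1 from ½x³ - ½x²y - 12xy² - 6y³ - ¾x² + 15y² → -½x²y - 3/2xy² - 6y³ + 21/4x² + 3xy + 15y² - 15/2x
  leading term x²y: subtract (3/2y)·g_1 from -½x²y - 3/2xy² - 6y³ + 21/4x² + 3xy + 15y² - 15/2x → -3/2xy² - 33/2y³ + 21/4x² - 3xy + 12y² - 15/2x + 15/2y
  leading term xy²: subtract (-¾)·g_2 from -3/2xy² - 33/2y³ + 21/4x² - 3xy + 12y² - 15/2x + 15/2y → -33/2y³ + 9/2x² - 9/4xy + 12y² - 51/8x + 15/2y
  leading term y³: no divisor's leading term divides it; move -33/2y³ to the remainder.
  leading term x²: subtract (-27/2)·g_1 from 9/2x² - 9/4xy + 12y² - 51/8x + 15/2y → -9/4xy + 213/2y² + 381/8x + 69/2y - 135/2
  leading term xy: no divisor's leading term divides it; move -9/4xy to the remainder.
  leading term y²: no divisor's leading term divides it; move 213/2y² to the remainder.
  leading term x: no divisor's leading term divides it; move 381/8x to the remainder.
  leading term y: no divisor's leading term divides it; move 69/2y to the remainder.
  leading term 1: no divisor's leading term divides it; move -135/2 to the remainder.
The remainder -21y⁴ - 33/2y³ - 9/4xy + 213/2y² + 381/8x + 69/2y - 135/2 is nonzero, so it would be added as the next basis element.
An S-polynomial is built so that the two leading terms cancel; whether anything survives reduction is exactly the Gröbner-basis criterion.

S(g_1, g_2) = -21y⁴ + ½x³ - ½x²y - 12xy² - 6y³ - ¾x² + 15y²; remainder on division = -21y⁴ - 33/2y³ - 9/4xy + 213/2y² + 381/8x + 69/2y - 135/2.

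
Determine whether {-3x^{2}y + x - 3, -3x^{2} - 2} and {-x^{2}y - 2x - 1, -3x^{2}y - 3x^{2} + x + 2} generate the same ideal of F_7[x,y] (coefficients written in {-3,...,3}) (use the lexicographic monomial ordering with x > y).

Equality of ideals is decidable: compute both reduced Gröbner bases (unique for the ordering) and check whether they agree.
Buchberger on the first generating set:
f_1 = -3x^{2}y + x - 3, LT = x^{2}y.
f_2 = -3x^{2} - 2, LT = x^{2}.

S(f_1,f_2): lcm = x^{2}y. S = 2x - 3y + 1.
  reduce S modulo (f_1, f_2):
  remainder 2x - 3y + 1 ≠ 0; add g_3 = 2x - 3y + 1 to the basis.

S(f_1,g_3): lcm = x^{2}y. S = -2xy^{2} + 3xy + 2x + 1.
  reduce S modulo (f_1, f_2, g_3):
  remainder -3y^{3} + 2y^{2} - 2y ≠ 0; add g_4 = -3y^{3} + 2y^{2} - 2y to the basis.

S(f_2,g_3): lcm = x^{2}. S = -2xy + 3x + 3.
  reduce S modulo (f_1, f_2, g_3, g_4):
  remainder -3y^{2} + 2y - 2 ≠ 0; add g_5 = -3y^{2} + 2y - 2 to the basis.

The other S-polynomials (S(f_1,g_4), S(f_2,g_4), S(g_3,g_4), S(f_1,g_5), S(f_2,g_5), S(g_3,g_5), S(g_4,g_5)) all reduce to 0 modulo the current basis, so we have a Gröbner basis.
Inter-reduce: drop elements whose leading term is divisible by another's, tail-reduce, and make monic.
Reduced Gröbner basis: {x + 2y - 3, y^{2} - 3y + 3}.

Buchberger on the second generating set:
h_1 = -x^{2}y - 2x - 1, LT = x^{2}y.
h_2 = -3x^{2}y - 3x^{2} + x + 2, LT = x^{2}y.

S(h_1,h_2): lcm = x^{2}y. S = -x^{2} - 3.
  reduce S modulo (h_1, h_2):
  remainder -x^{2} - 3 ≠ 0; add k_3 = -x^{2} - 3 to the basis.

S(h_1,k_3): lcm = x^{2}y. S = 2x - 3y + 1.
  reduce S modulo (h_1, h_2, k_3):
  remainder 2x - 3y + 1 ≠ 0; add k_4 = 2x - 3y + 1 to the basis.

S(h_1,k_4): lcm = x^{2}y. S = -2xy^{2} + 3xy + 2x + 1.
  reduce S modulo (h_1, h_2, k_3, k_4):
  remainder -3y^{3} + 2y^{2} - 2y ≠ 0; add k_5 = -3y^{3} + 2y^{2} - 2y to the basis.

S(k_3,k_4): lcm = x^{2}. S = -2xy + 3x + 3.
  reduce S modulo (h_1, h_2, k_3, k_4, k_5):
  remainder -3y^{2} + 2y - 2 ≠ 0; add k_6 = -3y^{2} + 2y - 2 to the basis.

The other S-polynomials (S(h_2,k_3), S(h_2,k_4), S(h_1,k_5), S(h_2,k_5), S(k_3,k_5), S(k_4,k_5), S(h_1,k_6), S(h_2,k_6), S(k_3,k_6), S(k_4,k_6), S(k_5,k_6)) all reduce to 0 modulo the current basis, so we have a Gröbner basis.
Inter-reduce: drop elements whose leading term is divisible by another's, tail-reduce, and make monic.
Reduced Gröbner basis: {x + 2y - 3, y^{2} - 3y + 3}.

These coincide, so the ideals are equal.
The choice of monomial ordering does not affect the verdict — as long as both bases are computed under the same ordering, their equality decides ideal equality.

Yes, the ideals are equal.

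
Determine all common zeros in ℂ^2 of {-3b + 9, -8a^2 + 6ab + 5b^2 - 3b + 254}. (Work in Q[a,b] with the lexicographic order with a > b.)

{(-5, 3), (29/4, 3)}

Compute a lex Gröbner basis by Buchberger's algorithm.
f_1 = -3b + 9, LT = b.
f_2 = -8a^2 + 6ab + 5b^2 - 3b + 254, LT = a^2.

The S-polynomials (S(f_1,f_2)) all reduce to 0 modulo the current basis, so we have a Gröbner basis.
Inter-reduce: drop elements whose leading term is divisible by another's, tail-reduce, and make monic.
Reduced Gröbner basis: {a^2 - 9/4a - 145/4, b - 3}.

Elimination: the polynomial b - 3 lies in the elimination ideal for b, so b ∈ {3}. For each such b, the remaining basis elements (now univariate) give the rest of the solution.
  b = 3: the earlier basis element becomes a^2 - 9/4a - 145/4 = 0, giving a = -5, 29/4 — points (-5, 3), (29/4, 3).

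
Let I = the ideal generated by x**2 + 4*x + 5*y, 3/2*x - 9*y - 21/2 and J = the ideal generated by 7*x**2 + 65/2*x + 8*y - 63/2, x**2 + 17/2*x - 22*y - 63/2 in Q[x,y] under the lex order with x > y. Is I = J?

Yes, the ideals are equal.

For a fixed monomial order, each ideal has a unique reduced Gröbner basis; comparing bases decides equality.
Buchberger on the first generating set:
f_1 = x**2 + 4*x + 5*y, LT = x**2.
f_2 = 3/2*x - 9*y - 21/2, LT = x.

S(f_1,f_2): lcm = x**2. S = 6*x*y + 11*x + 5*y.
  leading term x*y: subtract (4*y)·f_2 from 6*x*y + 11*x + 5*y → 11*x + 36*y**2 + 47*y
  leading term x: subtract (22/3)·f_2 from 11*x + 36*y**2 + 47*y → 36*y**2 + 113*y + 77
  leading term y**2: no divisor's leading term divides it; move 36*y**2 to the remainder.
  leading term y: no divisor's leading term divides it; move 113*y to the remainder.
  leading term 1: no divisor's leading term divides it; move 77 to the remainder.
  remainder 36*y**2 + 113*y + 77 ≠ 0; add g_3 = 36*y**2 + 113*y + 77 to the basis.

S(f_1,g_3): leading monomials are coprime, so the S-polynomial reduces to 0 (Buchberger's first criterion).
S(f_2,g_3): leading monomials are coprime, so the S-polynomial reduces to 0 (Buchberger's first criterion).
Every S-polynomial of the final basis reduces to 0, so we have a Gröbner basis.
Inter-reduce: drop elements whose leading term is divisible by another's, tail-reduce, and make monic.
Reduced Gröbner basis: {x - 6*y - 7, y**2 + 113/36*y + 77/36}.

Buchberger on the second generating set:
h_1 = 7*x**2 + 65/2*x + 8*y - 63/2, LT = x**2.
h_2 = x**2 + 17/2*x - 22*y - 63/2, LT = x**2.

S(h_1,h_2): lcm = x**2. S = -27/7*x + 162/7*y + 27.
  leading term x: no divisor's leading term divides it; move -27/7*x to the remainder.
  leading term y: no divisor's leading term divides it; move 162/7*y to the remainder.
  leading term 1: no divisor's leading term divides it; move 27 to the remainder.
  remainder -27/7*x + 162/7*y + 27 ≠ 0; add k_3 = -27/7*x + 162/7*y + 27 to the basis.

S(h_1,k_3): lcm = x**2. S = 6*x*y + 163/14*x + 8/7*y - 9/2.
  leading term x*y: subtract (-14/9*y)·k_3 from 6*x*y + 163/14*x + 8/7*y - 9/2 → 163/14*x + 36*y**2 + 302/7*y - 9/2
  leading term x: subtract (-163/54)·k_3 from 163/14*x + 36*y**2 + 302/7*y - 9/2 → 36*y**2 + 113*y + 77
  leading term y**2: no divisor's leading term divides it; move 36*y**2 to the remainder.
  leading term y: no divisor's leading term divides it; move 113*y to the remainder.
  leading term 1: no divisor's leading term divides it; move 77 to the remainder.
  remainder 36*y**2 + 113*y + 77 ≠ 0; add k_4 = 36*y**2 + 113*y + 77 to the basis.

S(h_2,k_3): lcm = x**2. S = 6*x*y + 31/2*x - 22*y - 63/2.
  leading term x*y: subtract (-14/9*y)·k_3 from 6*x*y + 31/2*x - 22*y - 63/2 → 31/2*x + 36*y**2 + 20*y - 63/2
  leading term x: subtract (-217/54)·k_3 from 31/2*x + 36*y**2 + 20*y - 63/2 → 36*y**2 + 113*y + 77
  leading term y**2: subtract (1)·k_4 from 36*y**2 + 113*y + 77 → 0
  remainder 0.

S(h_1,k_4): leading monomials are coprime, so the S-polynomial reduces to 0 (Buchberger's first criterion).
S(h_2,k_4): leading monomials are coprime, so the S-polynomial reduces to 0 (Buchberger's first criterion).
S(k_3,k_4): leading monomials are coprime, so the S-polynomial reduces to 0 (Buchberger's first criterion).
Every S-polynomial of the final basis reduces to 0, so we have a Gröbner basis.
Inter-reduce: drop elements whose leading term is divisible by another's, tail-reduce, and make monic.
Reduced Gröbner basis: {x - 6*y - 7, y**2 + 113/36*y + 77/36}.

Same reduced basis, so the two generating sets span the same ideal.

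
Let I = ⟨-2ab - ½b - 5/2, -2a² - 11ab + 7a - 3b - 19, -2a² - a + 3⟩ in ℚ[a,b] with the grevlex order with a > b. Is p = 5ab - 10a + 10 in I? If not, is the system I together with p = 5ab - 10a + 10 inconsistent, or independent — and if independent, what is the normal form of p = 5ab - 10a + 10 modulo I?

Adjoining 5ab - 10a + 10 makes the ideal the whole ring: the system is inconsistent.

First compute the reduced Gröbner basis of I by Buchberger's algorithm.
f_1 = -2ab - ½b - 5/2, LT = ab.
f_2 = -2a² - 11ab + 7a - 3b - 19, LT = a².
f_3 = -2a² - a + 3, LT = a².

S(f_1,f_2): lcm = a²b. S = -11/2ab² + 15/4ab - 3/2b² + 5/4a - 19/2b.
  reduce S modulo (f_1, f_2, f_3):
  remainder -⅛b² + 5/4a - 57/16b - 75/16 ≠ 0; add h_4 = -⅛b² + 5/4a - 57/16b - 75/16 to the basis.

S(f_1,f_3): lcm = a²b. S = -¼ab + 5/4a + 3/2b.
  reduce S modulo (f_1, f_2, f_3, h_4):
  remainder 5/4a + 25/16b + 5/16 ≠ 0; add h_5 = 5/4a + 25/16b + 5/16 to the basis.

S(f_2,f_3): lcm = a². S = 11/2ab - 4a + 3/2b + 11.
  reduce S modulo (f_1, f_2, f_3, h_4, h_5):
  remainder 41/8b + 41/8 ≠ 0; add h_6 = 41/8b + 41/8 to the basis.

The other S-polynomials (S(f_1,h_4), S(f_2,h_4), S(f_3,h_4), S(f_1,h_5), S(f_2,h_5), S(f_3,h_5), S(h_4,h_5), S(f_1,h_6), S(f_2,h_6), S(f_3,h_6), S(h_4,h_6), S(h_5,h_6)) all reduce to 0 modulo the current basis, so we have a Gröbner basis.
Inter-reduce: drop elements whose leading term is divisible by another's, tail-reduce, and make monic.
Reduced Gröbner basis: {a - 1, b + 1}.
Label its elements g_1 = a - 1, g_2 = b + 1.

Reduce p = 5ab - 10a + 10 modulo G:
  leading term ab: subtract (5b)·g_1 from 5ab - 10a + 10 → -10a + 5b + 10
  leading term a: subtract (-10)·g_1 from -10a + 5b + 10 → 5b
  leading term b: subtract (5)·g_2 from 5b → -5
  leading term 1: no divisor's leading term divides it; move -5 to the remainder.
  normal form = -5.
The normal form is nonzero, so p ∉ I. Since p minus its normal form lies in I, I + (p) = I + (r) where r = -5; decide whether this ideal is the whole ring.
Here r = -5 is a nonzero constant, hence a unit: 1 ∈ I + (p), the Gröbner basis of I + (p) is {1}, and the enlarged system has no common solution — adjoining p is inconsistent.

Ideal membership is decidable via reduction modulo a Gröbner basis.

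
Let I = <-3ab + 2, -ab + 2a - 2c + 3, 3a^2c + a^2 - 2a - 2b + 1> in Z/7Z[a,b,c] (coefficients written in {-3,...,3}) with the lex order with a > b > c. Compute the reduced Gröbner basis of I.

f_1 = -3ab + 2, LT = ab.
f_2 = -ab + 2a - 2c + 3, LT = ab.
f_3 = 3a^2c + a^2 - 2a - 2b + 1, LT = a^2c.

S(f_1,f_2): lcm = ab. S = 2a - 2c.
  leading term a: no divisor's leading term divides it; move 2a to the remainder.
  leading term c: no divisor's leading term divides it; move -2c to the remainder.
  remainder 2a - 2c ≠ 0; add g_4 = 2a - 2c to the basis.

S(f_1,f_3): lcm = a^2bc. S = 2a^2b + 3ab - 3ac + 3b^2 + 2b.
  leading term a^2b: subtract (-3a)·f_1 from 2a^2b + 3ab - 3ac + 3b^2 + 2b → 3ab - 3ac - a + 3b^2 + 2b
  leading term ab: subtract (-1)·f_1 from 3ab - 3ac - a + 3b^2 + 2b → -3ac - a + 3b^2 + 2b + 2
  leading term ac: subtract (2c)·g_4 from -3ac - a + 3b^2 + 2b + 2 → -a + 3b^2 + 2b - 3c^2 + 2
  leading term a: subtract (3)·g_4 from -a + 3b^2 + 2b - 3c^2 + 2 → 3b^2 + 2b - 3c^2 - c + 2
  leading term b^2: no divisor's leading term divides it; move 3b^2 to the remainder.
  leading term b: no divisor's leading term divides it; move 2b to the remainder.
  leading term c^2: no divisor's leading term divides it; move -3c^2 to the remainder.
  leading term c: no divisor's leading term divides it; move -c to the remainder.
  leading term 1: no divisor's leading term divides it; move 2 to the remainder.
  remainder 3b^2 + 2b - 3c^2 - c + 2 ≠ 0; add g_5 = 3b^2 + 2b - 3c^2 - c + 2 to the basis.

S(f_2,f_3): lcm = a^2bc. S = 2a^2b - 2a^2c + 3ab + 2ac^2 - 3ac + 3b^2 + 2b.
  leading term a^2b: subtract (-3a)·f_1 from 2a^2b - 2a^2c + 3ab + 2ac^2 - 3ac + 3b^2 + 2b → -2a^2c + 3ab + 2ac^2 - 3ac - a + 3b^2 + 2b
  leading term a^2c: subtract (-3)·f_3 from -2a^2c + 3ab + 2ac^2 - 3ac - a + 3b^2 + 2b → 3a^2 + 3ab + 2ac^2 - 3ac + 3b^2 + 3b + 3
  leading term a^2: subtract (-2a)·g_4 from 3a^2 + 3ab + 2ac^2 - 3ac + 3b^2 + 3b + 3 → 3ab + 2ac^2 + 3b^2 + 3b + 3
  leading term ab: subtract (-1)·f_1 from 3ab + 2ac^2 + 3b^2 + 3b + 3 → 2ac^2 + 3b^2 + 3b - 2
  leading term ac^2: subtract (c^2)·g_4 from 2ac^2 + 3b^2 + 3b - 2 → 3b^2 + 3b + 2c^3 - 2
  leading term b^2: subtract (1)·g_5 from 3b^2 + 3b + 2c^3 - 2 → b + 2c^3 + 3c^2 + c + 3
  leading term b: no divisor's leading term divides it; move b to the remainder.
  leading term c^3: no divisor's leading term divides it; move 2c^3 to the remainder.
  leading term c^2: no divisor's leading term divides it; move 3c^2 to the remainder.
  leading term c: no divisor's leading term divides it; move c to the remainder.
  leading term 1: no divisor's leading term divides it; move 3 to the remainder.
  remainder b + 2c^3 + 3c^2 + c + 3 ≠ 0; add g_6 = b + 2c^3 + 3c^2 + c + 3 to the basis.

S(f_1,g_4): lcm = ab. S = bc - 3.
  leading term bc: subtract (c)·g_6 from bc - 3 → -2c^4 - 3c^3 - c^2 - 3c - 3
  leading term c^4: no divisor's leading term divides it; move -2c^4 to the remainder.
  leading term c^3: no divisor's leading term divides it; move -3c^3 to the remainder.
  leading term c^2: no divisor's leading term divides it; move -c^2 to the remainder.
  leading term c: no divisor's leading term divides it; move -3c to the remainder.
  leading term 1: no divisor's leading term divides it; move -3 to the remainder.
  remainder -2c^4 - 3c^3 - c^2 - 3c - 3 ≠ 0; add g_7 = -2c^4 - 3c^3 - c^2 - 3c - 3 to the basis.

The other S-polynomials (S(f_2,g_4), S(f_3,g_4), S(f_1,g_5), S(f_2,g_5), S(f_3,g_5), S(g_4,g_5), S(f_1,g_6), S(f_2,g_6), S(f_3,g_6), S(g_4,g_6), S(g_5,g_6), S(f_1,g_7), S(f_2,g_7), S(f_3,g_7), S(g_4,g_7), S(g_5,g_7), S(g_6,g_7)) all reduce to 0 modulo the current basis, so we have a Gröbner basis.
Inter-reduce: drop elements whose leading term is divisible by another's, tail-reduce, and make monic.

G = {a - c, b + 2c^3 + 3c^2 + c + 3, c^4 - 2c^3 - 3c^2 - 2c - 2}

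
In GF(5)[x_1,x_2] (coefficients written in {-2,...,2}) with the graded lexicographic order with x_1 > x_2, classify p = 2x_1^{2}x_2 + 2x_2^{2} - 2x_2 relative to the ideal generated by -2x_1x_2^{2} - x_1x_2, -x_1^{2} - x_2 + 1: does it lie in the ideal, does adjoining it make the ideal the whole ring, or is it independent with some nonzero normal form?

2x_1^{2}x_2 + 2x_2^{2} - 2x_2 lies in I (it reduces to 0).

First compute the reduced Gröbner basis of I by Buchberger's algorithm.
f_1 = -2x_1x_2^{2} - x_1x_2, LT = x_1x_2^{2}.
f_2 = -x_1^{2} - x_2 + 1, LT = x_1^{2}.

S(f_1,f_2): lcm = x_1^{2}x_2^{2}. S = -2x_1^{2}x_2 - x_2^{3} + x_2^{2}.
  leading term x_1^{2}x_2: subtract (2x_2)·f_2 from -2x_1^{2}x_2 - x_2^{3} + x_2^{2} → -x_2^{3} - 2x_2^{2} - 2x_2
  leading term x_2^{3}: no divisor's leading term divides it; move -x_2^{3} to the remainder.
  leading term x_2^{2}: no divisor's leading term divides it; move -2x_2^{2} to the remainder.
  leading term x_2: no divisor's leading term divides it; move -2x_2 to the remainder.
  remainder -x_2^{3} - 2x_2^{2} - 2x_2 ≠ 0; add h_3 = -x_2^{3} - 2x_2^{2} - 2x_2 to the basis.

The other S-polynomials (S(f_1,h_3), S(f_2,h_3)) all reduce to 0 modulo the current basis, so we have a Gröbner basis.
Inter-reduce: drop elements whose leading term is divisible by another's, tail-reduce, and make monic.
Reduced Gröbner basis: {x_1x_2^{2} - 2x_1x_2, x_2^{3} + 2x_2^{2} + 2x_2, x_1^{2} + x_2 - 1}.
Label its elements g_1 = x_1x_2^{2} - 2x_1x_2, g_2 = x_2^{3} + 2x_2^{2} + 2x_2, g_3 = x_1^{2} + x_2 - 1.

Reduce p = 2x_1^{2}x_2 + 2x_2^{2} - 2x_2 modulo G:
  leading term x_1^{2}x_2: subtract (2x_2)·g_3 from 2x_1^{2}x_2 + 2x_2^{2} - 2x_2 → 0
  normal form = 0.
Since the normal form is 0, p ∈ I.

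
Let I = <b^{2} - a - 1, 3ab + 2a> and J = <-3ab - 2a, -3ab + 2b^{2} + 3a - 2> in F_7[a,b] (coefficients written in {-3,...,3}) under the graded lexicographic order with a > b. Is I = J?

For a fixed monomial order, each ideal has a unique reduced Gröbner basis; comparing bases decides equality.
Buchberger on the first generating set:
f_1 = b^{2} - a - 1, LT = b^{2}.
f_2 = 3ab + 2a, LT = ab.

S(f_1,f_2): lcm = ab^{2}. S = -a^{2} - 3ab - a.
  leading term a^{2}: no divisor's leading term divides it; move -a^{2} to the remainder.
  leading term ab: subtract (-1)·f_2 from -3ab - a → a
  leading term a: no divisor's leading term divides it; move a to the remainder.
  remainder -a^{2} + a ≠ 0; add g_3 = -a^{2} + a to the basis.

The other S-polynomials (S(f_1,g_3), S(f_2,g_3)) all reduce to 0 modulo the current basis, so we have a Gröbner basis.
Inter-reduce: drop elements whose leading term is divisible by another's, tail-reduce, and make monic.
Reduced Gröbner basis: {a^{2} - a, ab + 3a, b^{2} - a - 1}.

Buchberger on the second generating set:
h_1 = -3ab - 2a, LT = ab.
h_2 = -3ab + 2b^{2} + 3a - 2, LT = ab.

S(h_1,h_2): lcm = ab. S = 3b^{2} - 3a - 3.
  leading term b^{2}: no divisor's leading term divides it; move 3b^{2} to the remainder.
  leading term a: no divisor's leading term divides it; move -3a to the remainder.
  leading term 1: no divisor's leading term divides it; move -3 to the remainder.
  remainder 3b^{2} - 3a - 3 ≠ 0; add k_3 = 3b^{2} - 3a - 3 to the basis.

S(h_1,k_3): lcm = ab^{2}. S = a^{2} + 3ab + a.
  leading term a^{2}: no divisor's leading term divides it; move a^{2} to the remainder.
  leading term ab: subtract (-1)·h_1 from 3ab + a → -a
  leading term a: no divisor's leading term divides it; move -a to the remainder.
  remainder a^{2} - a ≠ 0; add k_4 = a^{2} - a to the basis.

The other S-polynomials (S(h_2,k_3), S(h_1,k_4), S(h_2,k_4), S(k_3,k_4)) all reduce to 0 modulo the current basis, so we have a Gröbner basis.
Inter-reduce: drop elements whose leading term is divisible by another's, tail-reduce, and make monic.
Reduced Gröbner basis: {a^{2} - a, ab + 3a, b^{2} - a - 1}.

Same reduced basis, so the two generating sets span the same ideal.

Yes, the ideals are equal.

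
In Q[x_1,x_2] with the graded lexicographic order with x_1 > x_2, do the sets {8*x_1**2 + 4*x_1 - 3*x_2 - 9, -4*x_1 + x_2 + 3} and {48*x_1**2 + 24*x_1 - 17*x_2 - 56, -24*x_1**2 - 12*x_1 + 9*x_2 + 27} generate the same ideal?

Since reduced Gröbner bases are canonical representatives of ideals under a given ordering, it suffices to compute and compare them.
Buchberger on the first generating set:
f_1 = 8*x_1**2 + 4*x_1 - 3*x_2 - 9, LT = x_1**2.
f_2 = -4*x_1 + x_2 + 3, LT = x_1.

S(f_1,f_2): lcm = x_1**2. S = 1/4*x_1*x_2 + 5/4*x_1 - 3/8*x_2 - 9/8.
  leading term x_1*x_2: subtract (-1/16*x_2)·f_2 from 1/4*x_1*x_2 + 5/4*x_1 - 3/8*x_2 - 9/8 → 1/16*x_2**2 + 5/4*x_1 - 3/16*x_2 - 9/8
  leading term x_2**2: no divisor's leading term divides it; move 1/16*x_2**2 to the remainder.
  leading term x_1: subtract (-5/16)·f_2 from 5/4*x_1 - 3/16*x_2 - 9/8 → 1/8*x_2 - 3/16
  leading term x_2: no divisor's leading term divides it; move 1/8*x_2 to the remainder.
  leading term 1: no divisor's leading term divides it; move -3/16 to the remainder.
  remainder 1/16*x_2**2 + 1/8*x_2 - 3/16 ≠ 0; add g_3 = 1/16*x_2**2 + 1/8*x_2 - 3/16 to the basis.

The other S-polynomials (S(f_1,g_3), S(f_2,g_3)) all reduce to 0 modulo the current basis, so we have a Gröbner basis.
Inter-reduce: drop elements whose leading term is divisible by another's, tail-reduce, and make monic.
Reduced Gröbner basis: {x_2**2 + 2*x_2 - 3, x_1 - 1/4*x_2 - 3/4}.

Buchberger on the second generating set:
h_1 = 48*x_1**2 + 24*x_1 - 17*x_2 - 56, LT = x_1**2.
h_2 = -24*x_1**2 - 12*x_1 + 9*x_2 + 27, LT = x_1**2.

S(h_1,h_2): lcm = x_1**2. S = 1/48*x_2 - 1/24.
  leading term x_2: no divisor's leading term divides it; move 1/48*x_2 to the remainder.
  leading term 1: no divisor's leading term divides it; move -1/24 to the remainder.
  remainder 1/48*x_2 - 1/24 ≠ 0; add k_3 = 1/48*x_2 - 1/24 to the basis.

The other S-polynomials (S(h_1,k_3), S(h_2,k_3)) all reduce to 0 modulo the current basis, so we have a Gröbner basis.
Inter-reduce: drop elements whose leading term is divisible by another's, tail-reduce, and make monic.
Reduced Gröbner basis: {x_1**2 + 1/2*x_1 - 15/8, x_2 - 2}.

The bases are distinct; the ideals are different.

No, the ideals differ.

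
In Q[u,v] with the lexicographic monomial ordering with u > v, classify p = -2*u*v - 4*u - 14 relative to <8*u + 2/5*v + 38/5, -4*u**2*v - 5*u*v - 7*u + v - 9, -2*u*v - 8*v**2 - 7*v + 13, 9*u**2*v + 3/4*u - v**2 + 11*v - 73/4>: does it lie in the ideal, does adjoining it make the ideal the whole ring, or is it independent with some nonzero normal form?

First compute the reduced Gröbner basis of I by Buchberger's algorithm.
f_1 = 8*u + 2/5*v + 38/5, LT = u.
f_2 = -4*u**2*v - 5*u*v - 7*u + v - 9, LT = u**2*v.
f_3 = -2*u*v - 8*v**2 - 7*v + 13, LT = u*v.
f_4 = 9*u**2*v + 3/4*u - v**2 + 11*v - 73/4, LT = u**2*v.

S(f_1,f_2): lcm = u**2*v. S = 1/20*u*v**2 - 3/10*u*v - 7/4*u + 1/4*v - 9/4.
  leading term u*v**2: subtract (1/160*v**2)·f_1 from 1/20*u*v**2 - 3/10*u*v - 7/4*u + 1/4*v - 9/4 → -3/10*u*v - 7/4*u - 1/400*v**3 - 19/400*v**2 + 1/4*v - 9/4
  leading term u*v: subtract (-3/80*v)·f_1 from -3/10*u*v - 7/4*u - 1/400*v**3 - 19/400*v**2 + 1/4*v - 9/4 → -7/4*u - 1/400*v**3 - 13/400*v**2 + 107/200*v - 9/4
  leading term u: subtract (-7/32)·f_1 from -7/4*u - 1/400*v**3 - 13/400*v**2 + 107/200*v - 9/4 → -1/400*v**3 - 13/400*v**2 + 249/400*v - 47/80
  leading term v**3: no divisor's leading term divides it; move -1/400*v**3 to the remainder.
  leading term v**2: no divisor's leading term divides it; move -13/400*v**2 to the remainder.
  leading term v: no divisor's leading term divides it; move 249/400*v to the remainder.
  leading term 1: no divisor's leading term divides it; move -47/80 to the remainder.
  remainder -1/400*v**3 - 13/400*v**2 + 249/400*v - 47/80 ≠ 0; add h_5 = -1/400*v**3 - 13/400*v**2 + 249/400*v - 47/80 to the basis.

S(f_1,f_3): lcm = u*v. S = -79/20*v**2 - 51/20*v + 13/2.
  leading term v**2: no divisor's leading term divides it; move -79/20*v**2 to the remainder.
  leading term v: no divisor's leading term divides it; move -51/20*v to the remainder.
  leading term 1: no divisor's leading term divides it; move 13/2 to the remainder.
  remainder -79/20*v**2 - 51/20*v + 13/2 ≠ 0; add h_6 = -79/20*v**2 - 51/20*v + 13/2 to the basis.

S(f_1,f_4): lcm = u**2*v. S = 1/20*u*v**2 + 19/20*u*v - 1/12*u + 1/9*v**2 - 11/9*v + 73/36.
  leading term u*v**2: subtract (1/160*v**2)·f_1 from 1/20*u*v**2 + 19/20*u*v - 1/12*u + 1/9*v**2 - 11/9*v + 73/36 → 19/20*u*v - 1/12*u - 1/400*v**3 + 229/3600*v**2 - 11/9*v + 73/36
  leading term u*v: subtract (19/160*v)·f_1 from 19/20*u*v - 1/12*u - 1/400*v**3 + 229/3600*v**2 - 11/9*v + 73/36 → -1/12*u - 1/400*v**3 + 29/1800*v**2 - 7649/3600*v + 73/36
  leading term u: subtract (-1/96)·f_1 from -1/12*u - 1/400*v**3 + 29/1800*v**2 - 7649/3600*v + 73/36 → -1/400*v**3 + 29/1800*v**2 - 3817/1800*v + 1517/720
  leading term v**3: subtract (1)·h_5 from -1/400*v**3 + 29/1800*v**2 - 3817/1800*v + 1517/720 → 7/144*v**2 - 395/144*v + 97/36
  leading term v**2: subtract (-35/2844)·h_6 from 7/144*v**2 - 395/144*v + 97/36 → -15781/5688*v + 15781/5688
  leading term v: no divisor's leading term divides it; move -15781/5688*v to the remainder.
  leading term 1: no divisor's leading term divides it; move 15781/5688 to the remainder.
  remainder -15781/5688*v + 15781/5688 ≠ 0; add h_7 = -15781/5688*v + 15781/5688 to the basis.

The other S-polynomials (S(f_2,f_3), S(f_2,f_4), S(f_3,f_4), S(f_1,h_5), S(f_2,h_5), S(f_3,h_5), S(f_4,h_5), S(f_1,h_6), S(f_2,h_6), S(f_3,h_6), S(f_4,h_6), S(h_5,h_6), S(f_1,h_7), S(f_2,h_7), S(f_3,h_7), S(f_4,h_7), S(h_5,h_7), S(h_6,h_7)) all reduce to 0 modulo the current basis, so we have a Gröbner basis.
Inter-reduce: drop elements whose leading term is divisible by another's, tail-reduce, and make monic.
Reduced Gröbner basis: {u + 1, v - 1}.
Label its elements g_1 = u + 1, g_2 = v - 1.

Reduce p = -2*u*v - 4*u - 14 modulo G:
  leading term u*v: subtract (-2*v)·g_1 from -2*u*v - 4*u - 14 → -4*u + 2*v - 14
  leading term u: subtract (-4)·g_1 from -4*u + 2*v - 14 → 2*v - 10
  leading term v: subtract (2)·g_2 from 2*v - 10 → -8
  leading term 1: no divisor's leading term divides it; move -8 to the remainder.
  normal form = -8.
The normal form is nonzero, so p ∉ I. Since p minus its normal form lies in I, I + (p) = I + (r) where r = -8; decide whether this ideal is the whole ring.
Here r = -8 is a nonzero constant, hence a unit: 1 ∈ I + (p), the Gröbner basis of I + (p) is {1}, and the enlarged system has no common solution — adjoining p is inconsistent.

Ideal membership is decidable via reduction modulo a Gröbner basis.

Adjoining -2*u*v - 4*u - 14 makes the ideal the whole ring: the system is inconsistent.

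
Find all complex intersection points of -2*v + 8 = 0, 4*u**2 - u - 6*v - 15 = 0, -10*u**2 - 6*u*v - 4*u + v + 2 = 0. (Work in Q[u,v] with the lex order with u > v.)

Compute a lex Gröbner basis by Buchberger's algorithm.
f_1 = -2*v + 8, LT = v.
f_2 = 4*u**2 - u - 6*v - 15, LT = u**2.
f_3 = -10*u**2 - 6*u*v - 4*u + v + 2, LT = u**2.

S(f_2,f_3): lcm = u**2. S = -3/5*u*v - 13/20*u - 7/5*v - 71/20.
  reduce S modulo (f_1, f_2, f_3):
  remainder -61/20*u - 183/20 ≠ 0; add h_4 = -61/20*u - 183/20 to the basis.

The other S-polynomials (S(f_1,f_2), S(f_1,f_3), S(f_1,h_4), S(f_2,h_4), S(f_3,h_4)) all reduce to 0 modulo the current basis, so we have a Gröbner basis.
Inter-reduce: drop elements whose leading term is divisible by another's, tail-reduce, and make monic.
Reduced Gröbner basis: {u + 3, v - 4}.

From the last basis element, v - 4 = 0, so v takes values in {4}. Each choice, substituted upward through the basis, yields the corresponding point(s) of the solution set.
  v = 4: the earlier basis element becomes u + 3 = 0, giving u = -3 — point (-3, 4).

{(-3, 4)}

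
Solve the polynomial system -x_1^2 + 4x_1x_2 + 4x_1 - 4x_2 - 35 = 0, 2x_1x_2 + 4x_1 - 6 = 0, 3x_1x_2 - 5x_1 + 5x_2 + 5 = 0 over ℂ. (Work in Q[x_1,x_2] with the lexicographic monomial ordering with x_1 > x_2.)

{(-1, -5)}

Compute a lex Gröbner basis by Buchberger's algorithm.
f_1 = -x_1^2 + 4x_1x_2 + 4x_1 - 4x_2 - 35, LT = x_1^2.
f_2 = 2x_1x_2 + 4x_1 - 6, LT = x_1x_2.
f_3 = 3x_1x_2 - 5x_1 + 5x_2 + 5, LT = x_1x_2.

S(f_1,f_2): lcm = x_1^2x_2. S = -2x_1^2 - 4x_1x_2^2 - 4x_1x_2 + 3x_1 + 4x_2^2 + 35x_2.
  leading term x_1^2: subtract (2)·f_1 from -2x_1^2 - 4x_1x_2^2 - 4x_1x_2 + 3x_1 + 4x_2^2 + 35x_2 → -4x_1x_2^2 - 12x_1x_2 - 5x_1 + 4x_2^2 + 43x_2 + 70
  leading term x_1x_2^2: subtract (-2x_2)·f_2 from -4x_1x_2^2 - 12x_1x_2 - 5x_1 + 4x_2^2 + 43x_2 + 70 → -4x_1x_2 - 5x_1 + 4x_2^2 + 31x_2 + 70
  leading term x_1x_2: subtract (-2)·f_2 from -4x_1x_2 - 5x_1 + 4x_2^2 + 31x_2 + 70 → 3x_1 + 4x_2^2 + 31x_2 + 58
  leading term x_1: no divisor's leading term divides it; move 3x_1 to the remainder.
  leading term x_2^2: no divisor's leading term divides it; move 4x_2^2 to the remainder.
  leading term x_2: no divisor's leading term divides it; move 31x_2 to the remainder.
  leading term 1: no divisor's leading term divides it; move 58 to the remainder.
  remainder 3x_1 + 4x_2^2 + 31x_2 + 58 ≠ 0; add h_4 = 3x_1 + 4x_2^2 + 31x_2 + 58 to the basis.

S(f_1,f_3): lcm = x_1^2x_2. S = 5/3x_1^2 - 4x_1x_2^2 - 17/3x_1x_2 - 5/3x_1 + 4x_2^2 + 35x_2.
  leading term x_1^2: subtract (-5/3)·f_1 from 5/3x_1^2 - 4x_1x_2^2 - 17/3x_1x_2 - 5/3x_1 + 4x_2^2 + 35x_2 → -4x_1x_2^2 + x_1x_2 + 5x_1 + 4x_2^2 + 85/3x_2 - 175/3
  leading term x_1x_2^2: subtract (-2x_2)·f_2 from -4x_1x_2^2 + x_1x_2 + 5x_1 + 4x_2^2 + 85/3x_2 - 175/3 → 9x_1x_2 + 5x_1 + 4x_2^2 + 49/3x_2 - 175/3
  leading term x_1x_2: subtract (9/2)·f_2 from 9x_1x_2 + 5x_1 + 4x_2^2 + 49/3x_2 - 175/3 → -13x_1 + 4x_2^2 + 49/3x_2 - 94/3
  leading term x_1: subtract (-13/3)·h_4 from -13x_1 + 4x_2^2 + 49/3x_2 - 94/3 → 64/3x_2^2 + 452/3x_2 + 220
  leading term x_2^2: no divisor's leading term divides it; move 64/3x_2^2 to the remainder.
  leading term x_2: no divisor's leading term divides it; move 452/3x_2 to the remainder.
  leading term 1: no divisor's leading term divides it; move 220 to the remainder.
  remainder 64/3x_2^2 + 452/3x_2 + 220 ≠ 0; add h_5 = 64/3x_2^2 + 452/3x_2 + 220 to the basis.

S(f_2,f_3): lcm = x_1x_2. S = 11/3x_1 - 5/3x_2 - 14/3.
  leading term x_1: subtract (11/9)·h_4 from 11/3x_1 - 5/3x_2 - 14/3 → -44/9x_2^2 - 356/9x_2 - 680/9
  leading term x_2^2: subtract (-11/48)·h_5 from -44/9x_2^2 - 356/9x_2 - 680/9 → -181/36x_2 - 905/36
  leading term x_2: no divisor's leading term divides it; move -181/36x_2 to the remainder.
  leading term 1: no divisor's leading term divides it; move -905/36 to the remainder.
  remainder -181/36x_2 - 905/36 ≠ 0; add h_6 = -181/36x_2 - 905/36 to the basis.

S(f_1,h_4): lcm = x_1^2. S = -4/3x_1x_2^2 - 43/3x_1x_2 - 70/3x_1 + 4x_2 + 35.
  leading term x_1x_2^2: subtract (-2/3x_2)·f_2 from -4/3x_1x_2^2 - 43/3x_1x_2 - 70/3x_1 + 4x_2 + 35 → -35/3x_1x_2 - 70/3x_1 + 35
  leading term x_1x_2: subtract (-35/6)·f_2 from -35/3x_1x_2 - 70/3x_1 + 35 → 0
  remainder 0.

S(f_2,h_4): lcm = x_1x_2. S = 2x_1 - 4/3x_2^3 - 31/3x_2^2 - 58/3x_2 - 3.
  leading term x_1: subtract (2/3)·h_4 from 2x_1 - 4/3x_2^3 - 31/3x_2^2 - 58/3x_2 - 3 → -4/3x_2^3 - 13x_2^2 - 40x_2 - 125/3
  leading term x_2^3: subtract (-1/16x_2)·h_5 from -4/3x_2^3 - 13x_2^2 - 40x_2 - 125/3 → -43/12x_2^2 - 105/4x_2 - 125/3
  leading term x_2^2: subtract (-43/256)·h_5 from -43/12x_2^2 - 105/4x_2 - 125/3 → -181/192x_2 - 905/192
  leading term x_2: subtract (3/16)·h_6 from -181/192x_2 - 905/192 → 0
  remainder 0.

S(f_3,h_4): lcm = x_1x_2. S = -5/3x_1 - 4/3x_2^3 - 31/3x_2^2 - 53/3x_2 + 5/3.
  leading term x_1: subtract (-5/9)·h_4 from -5/3x_1 - 4/3x_2^3 - 31/3x_2^2 - 53/3x_2 + 5/3 → -4/3x_2^3 - 73/9x_2^2 - 4/9x_2 + 305/9
  leading term x_2^3: subtract (-1/16x_2)·h_5 from -4/3x_2^3 - 73/9x_2^2 - 4/9x_2 + 305/9 → 47/36x_2^2 + 479/36x_2 + 305/9
  leading term x_2^2: subtract (47/768)·h_5 from 47/36x_2^2 + 479/36x_2 + 305/9 → 2353/576x_2 + 11765/576
  leading term x_2: subtract (-13/16)·h_6 from 2353/576x_2 + 11765/576 → 0
  remainder 0.

S(f_1,h_5): leading monomials are coprime, so the S-polynomial reduces to 0 (Buchberger's first criterion).
S(f_2,h_5): lcm = x_1x_2^2. S = -81/16x_1x_2 - 165/16x_1 - 3x_2.
  leading term x_1x_2: subtract (-81/32)·f_2 from -81/16x_1x_2 - 165/16x_1 - 3x_2 → -3/16x_1 - 3x_2 - 243/16
  leading term x_1: subtract (-1/16)·h_4 from -3/16x_1 - 3x_2 - 243/16 → 1/4x_2^2 - 17/16x_2 - 185/16
  leading term x_2^2: subtract (3/256)·h_5 from 1/4x_2^2 - 17/16x_2 - 185/16 → -181/64x_2 - 905/64
  leading term x_2: subtract (9/16)·h_6 from -181/64x_2 - 905/64 → 0
  remainder 0.

S(f_3,h_5): lcm = x_1x_2^2. S = -419/48x_1x_2 - 165/16x_1 + 5/3x_2^2 + 5/3x_2.
  leading term x_1x_2: subtract (-419/96)·f_2 from -419/48x_1x_2 - 165/16x_1 + 5/3x_2^2 + 5/3x_2 → 343/48x_1 + 5/3x_2^2 + 5/3x_2 - 419/16
  leading term x_1: subtract (343/144)·h_4 from 343/48x_1 + 5/3x_2^2 + 5/3x_2 - 419/16 → -283/36x_2^2 - 10393/144x_2 - 23665/144
  leading term x_2^2: subtract (-283/768)·h_5 from -283/36x_2^2 - 10393/144x_2 - 23665/144 → -9593/576x_2 - 47965/576
  leading term x_2: subtract (53/16)·h_6 from -9593/576x_2 - 47965/576 → 0
  remainder 0.

S(h_4,h_5): leading monomials are coprime, so the S-polynomial reduces to 0 (Buchberger's first criterion).
S(f_1,h_6): leading monomials are coprime, so the S-polynomial reduces to 0 (Buchberger's first criterion).
S(f_2,h_6): lcm = x_1x_2. S = -3x_1 - 3.
  leading term x_1: subtract (-1)·h_4 from -3x_1 - 3 → 4x_2^2 + 31x_2 + 55
  leading term x_2^2: subtract (3/16)·h_5 from 4x_2^2 + 31x_2 + 55 → 11/4x_2 + 55/4
  leading term x_2: subtract (-99/181)·h_6 from 11/4x_2 + 55/4 → 0
  remainder 0.

S(f_3,h_6): lcm = x_1x_2. S = -20/3x_1 + 5/3x_2 + 5/3.
  leading term x_1: subtract (-20/9)·h_4 from -20/3x_1 + 5/3x_2 + 5/3 → 80/9x_2^2 + 635/9x_2 + 1175/9
  leading term x_2^2: subtract (5/12)·h_5 from 80/9x_2^2 + 635/9x_2 + 1175/9 → 70/9x_2 + 350/9
  leading term x_2: subtract (-280/181)·h_6 from 70/9x_2 + 350/9 → 0
  remainder 0.

S(h_4,h_6): leading monomials are coprime, so the S-polynomial reduces to 0 (Buchberger's first criterion).
S(h_5,h_6): lcm = x_2^2. S = 33/16x_2 + 165/16.
  leading term x_2: subtract (-297/724)·h_6 from 33/16x_2 + 165/16 → 0
  remainder 0.

Every S-polynomial of the final basis reduces to 0, so we have a Gröbner basis.
Inter-reduce: drop elements whose leading term is divisible by another's, tail-reduce, and make monic.
Reduced Gröbner basis: {x_1 + 1, x_2 + 5}.

Since the basis is lex-ordered, x_2 + 5 is univariate in x_2. Its roots are {-5}. Back-substituting each root into the other basis elements fixes the other coordinates.
  x_2 = -5: the earlier basis element becomes x_1 + 1 = 0, giving x_1 = -1 — point (-1, -5).
A lex Gröbner basis triangularizes the system, enabling back-substitution.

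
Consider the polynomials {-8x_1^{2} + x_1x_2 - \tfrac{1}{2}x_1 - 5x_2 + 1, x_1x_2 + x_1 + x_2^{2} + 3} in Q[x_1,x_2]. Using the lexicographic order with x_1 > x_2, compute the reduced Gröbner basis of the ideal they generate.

G = {x_1 - \tfrac{9}{32}x_2^{3} + \tfrac{7}{64}x_2^{2} - \tfrac{31}{32}x_2 + \tfrac{53}{64}, x_2^{4} + \tfrac{11}{18}x_2^{3} + \tfrac{119}{18}x_2^{2} + \tfrac{1}{2}x_2 + \tfrac{139}{18}}

Buchberger's algorithm terminates because the ascending chain of leading-term ideals stabilizes.

f_1 = -8x_1^{2} + x_1x_2 - \tfrac{1}{2}x_1 - 5x_2 + 1, LT = x_1^{2}.
f_2 = x_1x_2 + x_1 + x_2^{2} + 3, LT = x_1x_2.

S(f_1,f_2): lcm = x_1^{2}x_2. S = -x_1^{2} - \tfrac{9}{8}x_1x_2^{2} + \tfrac{1}{16}x_1x_2 - 3x_1 + \tfrac{5}{8}x_2^{2} - \tfrac{1}{8}x_2.
  reduce S modulo (f_1, f_2):
  remainder -4x_1 + \tfrac{9}{8}x_2^{3} - \tfrac{7}{16}x_2^{2} + \tfrac{31}{8}x_2 - \tfrac{53}{16} ≠ 0; add g_3 = -4x_1 + \tfrac{9}{8}x_2^{3} - \tfrac{7}{16}x_2^{2} + \tfrac{31}{8}x_2 - \tfrac{53}{16} to the basis.

S(f_1,g_3): lcm = x_1^{2}. S = \tfrac{9}{32}x_1x_2^{3} - \tfrac{7}{64}x_1x_2^{2} + \tfrac{27}{32}x_1x_2 - \tfrac{49}{64}x_1 + \tfrac{5}{8}x_2 - \tfrac{1}{8}.
  reduce S modulo (f_1, f_2, g_3):
  remainder -\tfrac{9}{32}x_2^{4} - \tfrac{11}{64}x_2^{3} - \tfrac{119}{64}x_2^{2} - \tfrac{9}{64}x_2 - \tfrac{139}{64} ≠ 0; add g_4 = -\tfrac{9}{32}x_2^{4} - \tfrac{11}{64}x_2^{3} - \tfrac{119}{64}x_2^{2} - \tfrac{9}{64}x_2 - \tfrac{139}{64} to the basis.

The other S-polynomials (S(f_2,g_3), S(f_1,g_4), S(f_2,g_4), S(g_3,g_4)) all reduce to 0 modulo the current basis, so we have a Gröbner basis.
Inter-reduce: drop elements whose leading term is divisible by another's, tail-reduce, and make monic.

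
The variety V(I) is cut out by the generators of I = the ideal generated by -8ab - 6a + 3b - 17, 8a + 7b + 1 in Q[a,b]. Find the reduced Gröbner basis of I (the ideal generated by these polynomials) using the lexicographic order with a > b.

The reduced Gröbner basis is the canonical form of the ideal for this ordering.

f_1 = -8ab - 6a + 3b - 17, LT = ab.
f_2 = 8a + 7b + 1, LT = a.

S(f_1,f_2): lcm = ab. S = 3/4a - 7/8b^2 - 1/2b + 17/8.
  leading term a: subtract (3/32)·f_2 from 3/4a - 7/8b^2 - 1/2b + 17/8 → -7/8b^2 - 37/32b + 65/32
  leading term b^2: no divisor's leading term divides it; move -7/8b^2 to the remainder.
  leading term b: no divisor's leading term divides it; move -37/32b to the remainder.
  leading term 1: no divisor's leading term divides it; move 65/32 to the remainder.
  remainder -7/8b^2 - 37/32b + 65/32 ≠ 0; add g_3 = -7/8b^2 - 37/32b + 65/32 to the basis.

S(f_1,g_3): lcm = ab^2. S = -4/7ab + 65/28a - 3/8b^2 + 17/8b.
  leading term ab: subtract (1/14)·f_1 from -4/7ab + 65/28a - 3/8b^2 + 17/8b → 11/4a - 3/8b^2 + 107/56b + 17/14
  leading term a: subtract (11/32)·f_2 from 11/4a - 3/8b^2 + 107/56b + 17/14 → -3/8b^2 - 111/224b + 195/224
  leading term b^2: subtract (3/7)·g_3 from -3/8b^2 - 111/224b + 195/224 → 0
  remainder 0.

S(f_2,g_3): leading monomials are coprime, so the S-polynomial reduces to 0 (Buchberger's first criterion).
Every S-polynomial of the final basis reduces to 0, so we have a Gröbner basis.
Inter-reduce: drop elements whose leading term is divisible by another's, tail-reduce, and make monic.

G = {a + 7/8b + 1/8, b^2 + 37/28b - 65/28}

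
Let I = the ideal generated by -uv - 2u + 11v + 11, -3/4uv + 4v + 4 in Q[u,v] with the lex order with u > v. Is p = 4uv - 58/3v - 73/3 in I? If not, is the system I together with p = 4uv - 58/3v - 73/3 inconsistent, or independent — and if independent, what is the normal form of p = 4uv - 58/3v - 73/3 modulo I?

First compute the reduced Gröbner basis of I by Buchberger's algorithm.
f_1 = -uv - 2u + 11v + 11, LT = uv.
f_2 = -3/4uv + 4v + 4, LT = uv.

S(f_1,f_2): lcm = uv. S = 2u - 17/3v - 17/3.
  leading term u: no divisor's leading term divides it; move 2u to the remainder.
  leading term v: no divisor's leading term divides it; move -17/3v to the remainder.
  leading term 1: no divisor's leading term divides it; move -17/3 to the remainder.
  remainder 2u - 17/3v - 17/3 ≠ 0; add h_3 = 2u - 17/3v - 17/3 to the basis.

S(f_1,h_3): lcm = uv. S = 2u + 17/6v^2 - 49/6v - 11.
  leading term u: subtract (1)·h_3 from 2u + 17/6v^2 - 49/6v - 11 → 17/6v^2 - 5/2v - 16/3
  leading term v^2: no divisor's leading term divides it; move 17/6v^2 to the remainder.
  leading term v: no divisor's leading term divides it; move -5/2v to the remainder.
  leading term 1: no divisor's leading term divides it; move -16/3 to the remainder.
  remainder 17/6v^2 - 5/2v - 16/3 ≠ 0; add h_4 = 17/6v^2 - 5/2v - 16/3 to the basis.

The other S-polynomials (S(f_2,h_3), S(f_1,h_4), S(f_2,h_4), S(h_3,h_4)) all reduce to 0 modulo the current basis, so we have a Gröbner basis.
Inter-reduce: drop elements whose leading term is divisible by another's, tail-reduce, and make monic.
Reduced Gröbner basis: {u - 17/6v - 17/6, v^2 - 15/17v - 32/17}.
Label its elements g_1 = u - 17/6v - 17/6, g_2 = v^2 - 15/17v - 32/17.

Reduce p = 4uv - 58/3v - 73/3 modulo G:
  leading term uv: subtract (4v)·g_1 from 4uv - 58/3v - 73/3 → 34/3v^2 - 8v - 73/3
  leading term v^2: subtract (34/3)·g_2 from 34/3v^2 - 8v - 73/3 → 2v - 3
  leading term v: no divisor's leading term divides it; move 2v to the remainder.
  leading term 1: no divisor's leading term divides it; move -3 to the remainder.
  normal form = 2v - 3.
The normal form is nonzero, so p ∉ I. Since p minus its normal form lies in I, I + (p) = I + (r) where r = 2v - 3; decide whether this ideal is the whole ring.
Run Buchberger on G together with r (pairs among the g_i already reduce to 0 since G is a Gröbner basis):
g_1 = u - 17/6v - 17/6, LT = u.
g_2 = v^2 - 15/17v - 32/17, LT = v^2.
r = 2v - 3, LT = v.

S(g_2,r): lcm = v^2. S = 21/34v - 32/17.
  leading term v: subtract (21/68)·r from 21/34v - 32/17 → -65/68
  leading term 1: no divisor's leading term divides it; move -65/68 to the remainder.
  remainder -65/68 ≠ 0; add m_4 = -65/68 to the basis.

The other S-polynomials (S(g_1,g_2), S(g_1,r), S(g_1,m_4), S(g_2,m_4), S(r,m_4)) all reduce to 0 modulo the current basis, so we have a Gröbner basis.
Inter-reduce: drop elements whose leading term is divisible by another's, tail-reduce, and make monic.
Reduced Gröbner basis: {1}.
The reduced Gröbner basis of I + (p) is {1}: the ideal is the whole ring, so the enlarged system has no common solution — adjoining p is inconsistent.

Adjoining 4uv - 58/3v - 73/3 makes the ideal the whole ring: the system is inconsistent.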